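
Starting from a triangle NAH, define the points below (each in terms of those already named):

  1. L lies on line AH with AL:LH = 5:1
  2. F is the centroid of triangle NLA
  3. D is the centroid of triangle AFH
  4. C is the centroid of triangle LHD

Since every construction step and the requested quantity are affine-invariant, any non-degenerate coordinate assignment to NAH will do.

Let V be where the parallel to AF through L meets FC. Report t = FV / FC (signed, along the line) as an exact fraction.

Work in coordinates with N = (0, 0), A = (1, 0), H = (0, 1).
1. L lies on line AH with AL:LH = 5:1 ⇒ L = (1/6, 5/6)
2. F is the centroid of triangle NLA ⇒ F = (7/18, 5/18)
3. D is the centroid of triangle AFH ⇒ D = (25/54, 23/54)
4. C is the centroid of triangle LHD ⇒ C = (17/81, 61/81)
through L parallel to AF: direction (-11/18, 5/18); meets FC at V = (64/351, 290/351)
V = F + t·(C−F) with t = 15/13

t = 15/13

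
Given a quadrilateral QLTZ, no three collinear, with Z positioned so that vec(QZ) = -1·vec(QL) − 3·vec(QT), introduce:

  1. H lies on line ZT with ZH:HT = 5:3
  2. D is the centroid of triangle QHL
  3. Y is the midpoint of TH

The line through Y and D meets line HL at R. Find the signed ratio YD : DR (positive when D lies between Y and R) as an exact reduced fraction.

YD:DR = 37/8

Choose coordinates Q = (0, 0), L = (1, 0), T = (0, 1), Z = (-1, -3).
1. H lies on line ZT with ZH:HT = 5:3 ⇒ H = (-3/8, -1/2)
2. D is the centroid of triangle QHL ⇒ D = (5/24, -1/6)
3. Y is the midpoint of TH ⇒ Y = (-3/16, 1/4)
line YD meets HL at R = (87/296, -19/74)
D = Y + t·(R−Y) with t = 37/45, so YD:DR = 37/45:8/45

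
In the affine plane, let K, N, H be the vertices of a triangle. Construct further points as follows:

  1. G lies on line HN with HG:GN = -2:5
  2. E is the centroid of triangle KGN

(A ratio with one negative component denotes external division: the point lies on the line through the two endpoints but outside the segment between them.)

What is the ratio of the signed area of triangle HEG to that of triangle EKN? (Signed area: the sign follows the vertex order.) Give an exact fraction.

Assign K = (0, 0), N = (1, 0), H = (0, 1) — the answer is frame-independent, so this choice is without loss of generality.
1. G lies on line HN with HG:GN = -2:5 ⇒ G = (-2/3, 5/3)
2. E is the centroid of triangle KGN ⇒ E = (1/9, 5/9)
2·[HEG] = -2/9, 2·[EKN] = 5/9
[HEG]:[EKN] = -2/9:5/9 = -2/5

[HEG]:[EKN] = -2/5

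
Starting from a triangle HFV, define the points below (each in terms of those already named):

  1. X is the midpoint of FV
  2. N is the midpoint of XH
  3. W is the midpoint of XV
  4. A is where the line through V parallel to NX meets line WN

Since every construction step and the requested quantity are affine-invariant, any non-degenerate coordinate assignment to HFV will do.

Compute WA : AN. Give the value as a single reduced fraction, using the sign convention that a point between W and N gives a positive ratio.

WA:AN = -1/2

Assign H = (0, 0), F = (1, 0), V = (0, 1) — the answer is frame-independent, so this choice is without loss of generality.
1. X is the midpoint of FV ⇒ X = (1/2, 1/2)
2. N is the midpoint of XH ⇒ N = (1/4, 1/4)
3. W is the midpoint of XV ⇒ W = (1/4, 3/4)
4. A is where the line through V parallel to NX meets line WN ⇒ A = (1/4, 5/4)
A = W + t·(N−W) with t = -1, so WA:AN = t:(1−t) = -1:2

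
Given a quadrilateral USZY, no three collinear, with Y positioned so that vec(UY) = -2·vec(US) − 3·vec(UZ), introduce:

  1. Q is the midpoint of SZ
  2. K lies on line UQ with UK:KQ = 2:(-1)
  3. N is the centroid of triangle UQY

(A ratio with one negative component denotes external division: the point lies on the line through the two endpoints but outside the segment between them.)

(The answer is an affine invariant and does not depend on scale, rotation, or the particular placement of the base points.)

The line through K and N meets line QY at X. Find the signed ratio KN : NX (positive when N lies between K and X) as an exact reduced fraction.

KN:NX = -4

Choose coordinates U = (0, 0), S = (1, 0), Z = (0, 1), Y = (-2, -3).
1. Q is the midpoint of SZ ⇒ Q = (1/2, 1/2)
2. K lies on line UQ with UK:KQ = 2:(-1) ⇒ K = (1, 1)
3. N is the centroid of triangle UQY ⇒ N = (-1/2, -5/6)
line KN meets QY at X = (-1/8, -3/8)
N = K + t·(X−K) with t = 4/3, so KN:NX = 4/3:-1/3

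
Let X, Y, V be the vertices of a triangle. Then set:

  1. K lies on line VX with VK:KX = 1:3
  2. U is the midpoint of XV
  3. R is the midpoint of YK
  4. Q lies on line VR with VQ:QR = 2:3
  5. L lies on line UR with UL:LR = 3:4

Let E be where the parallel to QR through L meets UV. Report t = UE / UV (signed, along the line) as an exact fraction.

t = 3/7

Choose coordinates X = (0, 0), Y = (1, 0), V = (0, 1).
1. K lies on line VX with VK:KX = 1:3 ⇒ K = (0, 3/4)
2. U is the midpoint of XV ⇒ U = (0, 1/2)
3. R is the midpoint of YK ⇒ R = (1/2, 3/8)
4. Q lies on line VR with VQ:QR = 2:3 ⇒ Q = (1/5, 3/4)
5. L lies on line UR with UL:LR = 3:4 ⇒ L = (3/14, 25/56)
through L parallel to QR: direction (3/10, -3/8); meets UV at E = (0, 5/7)
E = U + t·(V−U) with t = 3/7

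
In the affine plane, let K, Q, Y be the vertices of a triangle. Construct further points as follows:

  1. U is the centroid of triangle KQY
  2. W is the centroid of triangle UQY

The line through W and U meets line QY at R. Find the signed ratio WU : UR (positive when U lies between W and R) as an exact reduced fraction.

Choose coordinates K = (0, 0), Q = (1, 0), Y = (0, 1).
1. U is the centroid of triangle KQY ⇒ U = (1/3, 1/3)
2. W is the centroid of triangle UQY ⇒ W = (4/9, 4/9)
line WU meets QY at R = (1/2, 1/2)
U = W + t·(R−W) with t = -2, so WU:UR = -2:3

WU:UR = -2/3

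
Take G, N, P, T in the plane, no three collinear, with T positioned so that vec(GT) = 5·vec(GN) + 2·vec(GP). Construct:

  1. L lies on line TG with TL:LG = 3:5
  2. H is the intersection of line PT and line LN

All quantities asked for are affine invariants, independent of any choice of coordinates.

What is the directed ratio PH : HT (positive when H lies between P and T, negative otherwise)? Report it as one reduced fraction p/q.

Choose coordinates G = (0, 0), N = (1, 0), P = (0, 1), T = (5, 2).
1. L lies on line TG with TL:LG = 3:5 ⇒ L = (25/8, 5/4)
2. H is the intersection of line PT and line LN ⇒ H = (45/11, 20/11)
H = P + t·(T−P) with t = 9/11, so PH:HT = t:(1−t) = 9/11:2/11

PH:HT = 9/2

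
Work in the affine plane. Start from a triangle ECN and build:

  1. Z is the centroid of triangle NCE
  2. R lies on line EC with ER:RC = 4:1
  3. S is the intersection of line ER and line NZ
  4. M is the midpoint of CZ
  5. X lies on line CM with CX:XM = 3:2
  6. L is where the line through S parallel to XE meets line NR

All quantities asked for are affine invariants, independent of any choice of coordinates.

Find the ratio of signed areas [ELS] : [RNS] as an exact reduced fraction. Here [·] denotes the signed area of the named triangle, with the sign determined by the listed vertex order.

[ELS]:[RNS] = -5/88

Assign E = (0, 0), C = (1, 0), N = (0, 1) — the answer is frame-independent, so this choice is without loss of generality.
1. Z is the centroid of triangle NCE ⇒ Z = (1/3, 1/3)
2. R lies on line EC with ER:RC = 4:1 ⇒ R = (4/5, 0)
3. S is the intersection of line ER and line NZ ⇒ S = (1/2, 0)
4. M is the midpoint of CZ ⇒ M = (2/3, 1/6)
5. X lies on line CM with CX:XM = 3:2 ⇒ X = (4/5, 1/10)
6. L is where the line through S parallel to XE meets line NR ⇒ L = (17/22, 3/88)
2·[ELS] = -3/176, 2·[RNS] = 3/10
[ELS]:[RNS] = -3/176:3/10 = -5/88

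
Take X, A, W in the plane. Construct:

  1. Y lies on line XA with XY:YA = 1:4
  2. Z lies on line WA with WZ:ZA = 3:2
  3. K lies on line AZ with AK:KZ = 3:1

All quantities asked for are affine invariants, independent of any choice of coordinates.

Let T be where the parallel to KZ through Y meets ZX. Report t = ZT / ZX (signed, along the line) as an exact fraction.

Work in coordinates with X = (0, 0), A = (1, 0), W = (0, 1).
1. Y lies on line XA with XY:YA = 1:4 ⇒ Y = (1/5, 0)
2. Z lies on line WA with WZ:ZA = 3:2 ⇒ Z = (3/5, 2/5)
3. K lies on line AZ with AK:KZ = 3:1 ⇒ K = (7/10, 3/10)
through Y parallel to KZ: direction (-1/10, 1/10); meets ZX at T = (3/25, 2/25)
T = Z + t·(X−Z) with t = 4/5

t = 4/5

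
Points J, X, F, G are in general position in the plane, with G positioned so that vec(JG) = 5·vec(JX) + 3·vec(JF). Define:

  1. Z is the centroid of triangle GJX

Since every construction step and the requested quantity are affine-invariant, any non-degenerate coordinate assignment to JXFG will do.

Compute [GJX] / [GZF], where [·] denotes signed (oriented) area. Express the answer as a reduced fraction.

[GJX]:[GZF] = -3/4

Assign J = (0, 0), X = (1, 0), F = (0, 1), G = (5, 3) — the answer is frame-independent, so this choice is without loss of generality.
1. Z is the centroid of triangle GJX ⇒ Z = (2, 1)
2·[GJX] = 3, 2·[GZF] = -4
[GJX]:[GZF] = 3:-4 = -3/4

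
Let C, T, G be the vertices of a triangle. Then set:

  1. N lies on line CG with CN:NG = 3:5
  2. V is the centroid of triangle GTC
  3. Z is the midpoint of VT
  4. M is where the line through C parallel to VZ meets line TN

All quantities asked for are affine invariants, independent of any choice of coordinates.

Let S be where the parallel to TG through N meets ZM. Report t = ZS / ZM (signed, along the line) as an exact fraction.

t = 11/56

Set C = (0, 0), T = (1, 0), G = (0, 1); any affine frame gives the same invariant.
1. N lies on line CG with CN:NG = 3:5 ⇒ N = (0, 3/8)
2. V is the centroid of triangle GTC ⇒ V = (1/3, 1/3)
3. Z is the midpoint of VT ⇒ Z = (2/3, 1/6)
4. M is where the line through C parallel to VZ meets line TN ⇒ M = (-3, 3/2)
through N parallel to TG: direction (-1, 1); meets ZM at S = (-3/56, 3/7)
S = Z + t·(M−Z) with t = 11/56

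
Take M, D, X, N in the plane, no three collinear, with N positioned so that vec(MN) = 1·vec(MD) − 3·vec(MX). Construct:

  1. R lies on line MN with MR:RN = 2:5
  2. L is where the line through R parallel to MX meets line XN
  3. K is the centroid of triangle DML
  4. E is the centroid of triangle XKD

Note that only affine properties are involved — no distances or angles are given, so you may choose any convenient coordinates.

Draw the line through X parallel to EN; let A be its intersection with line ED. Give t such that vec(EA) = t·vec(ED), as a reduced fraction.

t = -7/9

Choose coordinates M = (0, 0), D = (1, 0), X = (0, 1), N = (1, -3).
1. R lies on line MN with MR:RN = 2:5 ⇒ R = (2/7, -6/7)
2. L is where the line through R parallel to MX meets line XN ⇒ L = (2/7, -1/7)
3. K is the centroid of triangle DML ⇒ K = (3/7, -1/21)
4. E is the centroid of triangle XKD ⇒ E = (10/21, 20/63)
through X parallel to EN: direction (11/21, -209/63); meets ED at A = (13/189, 320/567)
A = E + t·(D−E) with t = -7/9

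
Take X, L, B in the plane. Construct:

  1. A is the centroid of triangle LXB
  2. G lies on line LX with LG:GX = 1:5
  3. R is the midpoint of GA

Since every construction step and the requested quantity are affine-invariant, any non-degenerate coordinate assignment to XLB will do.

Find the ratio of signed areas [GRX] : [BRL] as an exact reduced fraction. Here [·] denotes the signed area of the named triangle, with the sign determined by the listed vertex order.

[GRX]:[BRL] = 5/9

Work in coordinates with X = (0, 0), L = (1, 0), B = (0, 1).
1. A is the centroid of triangle LXB ⇒ A = (1/3, 1/3)
2. G lies on line LX with LG:GX = 1:5 ⇒ G = (5/6, 0)
3. R is the midpoint of GA ⇒ R = (7/12, 1/6)
2·[GRX] = 5/36, 2·[BRL] = 1/4
[GRX]:[BRL] = 5/36:1/4 = 5/9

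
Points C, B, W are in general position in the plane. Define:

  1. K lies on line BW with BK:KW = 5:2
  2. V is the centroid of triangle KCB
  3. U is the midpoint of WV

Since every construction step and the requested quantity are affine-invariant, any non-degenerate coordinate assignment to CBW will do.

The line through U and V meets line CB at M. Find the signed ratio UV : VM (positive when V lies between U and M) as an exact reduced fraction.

Set C = (0, 0), B = (1, 0), W = (0, 1); any affine frame gives the same invariant.
1. K lies on line BW with BK:KW = 5:2 ⇒ K = (2/7, 5/7)
2. V is the centroid of triangle KCB ⇒ V = (3/7, 5/21)
3. U is the midpoint of WV ⇒ U = (3/14, 13/21)
line UV meets CB at M = (9/16, 0)
V = U + t·(M−U) with t = 8/13, so UV:VM = 8/13:5/13

UV:VM = 8/5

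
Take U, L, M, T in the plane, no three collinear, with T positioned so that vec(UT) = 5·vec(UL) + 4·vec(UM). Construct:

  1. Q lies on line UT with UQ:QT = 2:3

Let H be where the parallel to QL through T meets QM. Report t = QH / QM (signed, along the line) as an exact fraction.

t = -12/13

Set U = (0, 0), L = (1, 0), M = (0, 1), T = (5, 4); any affine frame gives the same invariant.
1. Q lies on line UT with UQ:QT = 2:3 ⇒ Q = (2, 8/5)
through T parallel to QL: direction (-1, -8/5); meets QM at H = (50/13, 28/13)
H = Q + t·(M−Q) with t = -12/13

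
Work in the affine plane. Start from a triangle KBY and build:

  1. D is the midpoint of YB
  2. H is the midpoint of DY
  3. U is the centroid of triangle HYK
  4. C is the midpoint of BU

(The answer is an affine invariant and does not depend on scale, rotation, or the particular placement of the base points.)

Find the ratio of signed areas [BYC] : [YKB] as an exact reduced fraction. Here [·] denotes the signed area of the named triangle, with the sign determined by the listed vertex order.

[BYC]:[YKB] = 1/6

Choose coordinates K = (0, 0), B = (1, 0), Y = (0, 1).
1. D is the midpoint of YB ⇒ D = (1/2, 1/2)
2. H is the midpoint of DY ⇒ H = (1/4, 3/4)
3. U is the centroid of triangle HYK ⇒ U = (1/12, 7/12)
4. C is the midpoint of BU ⇒ C = (13/24, 7/24)
2·[BYC] = 1/6, 2·[YKB] = 1
[BYC]:[YKB] = 1/6:1 = 1/6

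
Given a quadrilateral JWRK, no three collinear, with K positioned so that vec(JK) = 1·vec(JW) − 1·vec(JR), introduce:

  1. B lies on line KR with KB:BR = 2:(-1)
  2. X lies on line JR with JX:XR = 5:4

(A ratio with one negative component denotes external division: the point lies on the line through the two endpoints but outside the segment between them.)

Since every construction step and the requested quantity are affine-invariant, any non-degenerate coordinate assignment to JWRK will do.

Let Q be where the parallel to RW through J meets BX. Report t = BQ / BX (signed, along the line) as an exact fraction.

t = 18/13

Set J = (0, 0), W = (1, 0), R = (0, 1), K = (1, -1); any affine frame gives the same invariant.
1. B lies on line KR with KB:BR = 2:(-1) ⇒ B = (-1, 3)
2. X lies on line JR with JX:XR = 5:4 ⇒ X = (0, 5/9)
through J parallel to RW: direction (1, -1); meets BX at Q = (5/13, -5/13)
Q = B + t·(X−B) with t = 18/13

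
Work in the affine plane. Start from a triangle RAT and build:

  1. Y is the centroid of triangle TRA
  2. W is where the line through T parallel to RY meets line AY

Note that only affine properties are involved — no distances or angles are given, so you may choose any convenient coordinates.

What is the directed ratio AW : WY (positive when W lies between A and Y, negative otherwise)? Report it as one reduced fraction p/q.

AW:WY = -2

Choose coordinates R = (0, 0), A = (1, 0), T = (0, 1).
1. Y is the centroid of triangle TRA ⇒ Y = (1/3, 1/3)
2. W is where the line through T parallel to RY meets line AY ⇒ W = (-1/3, 2/3)
W = A + t·(Y−A) with t = 2, so AW:WY = t:(1−t) = 2:-1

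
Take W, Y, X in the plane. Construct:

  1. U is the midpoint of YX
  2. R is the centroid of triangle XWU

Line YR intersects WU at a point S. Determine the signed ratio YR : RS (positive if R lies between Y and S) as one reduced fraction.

YR:RS = -4

Set W = (0, 0), Y = (1, 0), X = (0, 1); any affine frame gives the same invariant.
1. U is the midpoint of YX ⇒ U = (1/2, 1/2)
2. R is the centroid of triangle XWU ⇒ R = (1/6, 1/2)
line YR meets WU at S = (3/8, 3/8)
R = Y + t·(S−Y) with t = 4/3, so YR:RS = 4/3:-1/3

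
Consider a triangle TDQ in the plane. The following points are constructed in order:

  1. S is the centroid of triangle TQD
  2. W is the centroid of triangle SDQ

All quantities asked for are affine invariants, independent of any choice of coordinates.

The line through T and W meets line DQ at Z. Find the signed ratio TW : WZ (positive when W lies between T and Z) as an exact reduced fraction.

TW:WZ = 8

Work in coordinates with T = (0, 0), D = (1, 0), Q = (0, 1).
1. S is the centroid of triangle TQD ⇒ S = (1/3, 1/3)
2. W is the centroid of triangle SDQ ⇒ W = (4/9, 4/9)
line TW meets DQ at Z = (1/2, 1/2)
W = T + t·(Z−T) with t = 8/9, so TW:WZ = 8/9:1/9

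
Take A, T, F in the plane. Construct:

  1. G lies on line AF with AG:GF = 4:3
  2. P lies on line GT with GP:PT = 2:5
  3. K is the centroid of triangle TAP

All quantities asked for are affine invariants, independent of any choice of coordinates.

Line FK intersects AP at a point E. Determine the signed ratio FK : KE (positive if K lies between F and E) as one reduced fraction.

FK:KE = -31/10

Work in coordinates with A = (0, 0), T = (1, 0), F = (0, 1).
1. G lies on line AF with AG:GF = 4:3 ⇒ G = (0, 4/7)
2. P lies on line GT with GP:PT = 2:5 ⇒ P = (2/7, 20/49)
3. K is the centroid of triangle TAP ⇒ K = (3/7, 20/147)
line FK meets AP at E = (9/31, 90/217)
K = F + t·(E−F) with t = 31/21, so FK:KE = 31/21:-10/21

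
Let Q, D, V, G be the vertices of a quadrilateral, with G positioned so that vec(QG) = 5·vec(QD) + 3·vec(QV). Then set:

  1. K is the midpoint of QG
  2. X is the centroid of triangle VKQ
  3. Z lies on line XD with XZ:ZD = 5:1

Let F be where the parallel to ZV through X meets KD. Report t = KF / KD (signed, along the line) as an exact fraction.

Work in coordinates with Q = (0, 0), D = (1, 0), V = (0, 1), G = (5, 3).
1. K is the midpoint of QG ⇒ K = (5/2, 3/2)
2. X is the centroid of triangle VKQ ⇒ X = (5/6, 5/6)
3. Z lies on line XD with XZ:ZD = 5:1 ⇒ Z = (35/36, 5/36)
through X parallel to ZV: direction (-35/36, 31/36); meets KD at F = (15/11, 4/11)
F = K + t·(D−K) with t = 25/33

t = 25/33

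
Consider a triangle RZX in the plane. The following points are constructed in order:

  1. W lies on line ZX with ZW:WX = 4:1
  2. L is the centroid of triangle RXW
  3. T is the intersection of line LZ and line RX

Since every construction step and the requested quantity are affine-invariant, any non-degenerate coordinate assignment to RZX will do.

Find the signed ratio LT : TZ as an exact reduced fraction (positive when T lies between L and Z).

LT:TZ = -1/15

Choose coordinates R = (0, 0), Z = (1, 0), X = (0, 1).
1. W lies on line ZX with ZW:WX = 4:1 ⇒ W = (1/5, 4/5)
2. L is the centroid of triangle RXW ⇒ L = (1/15, 3/5)
3. T is the intersection of line LZ and line RX ⇒ T = (0, 9/14)
T = L + t·(Z−L) with t = -1/14, so LT:TZ = t:(1−t) = -1/14:15/14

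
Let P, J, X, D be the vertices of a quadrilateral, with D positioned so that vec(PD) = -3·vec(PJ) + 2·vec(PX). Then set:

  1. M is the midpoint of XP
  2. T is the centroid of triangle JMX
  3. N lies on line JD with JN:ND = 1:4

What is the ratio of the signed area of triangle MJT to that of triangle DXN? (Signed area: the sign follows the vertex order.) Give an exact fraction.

Choose coordinates P = (0, 0), J = (1, 0), X = (0, 1), D = (-3, 2).
1. M is the midpoint of XP ⇒ M = (0, 1/2)
2. T is the centroid of triangle JMX ⇒ T = (1/3, 1/2)
3. N lies on line JD with JN:ND = 1:4 ⇒ N = (1/5, 2/5)
2·[MJT] = 1/6, 2·[DXN] = -8/5
[MJT]:[DXN] = 1/6:-8/5 = -5/48

[MJT]:[DXN] = -5/48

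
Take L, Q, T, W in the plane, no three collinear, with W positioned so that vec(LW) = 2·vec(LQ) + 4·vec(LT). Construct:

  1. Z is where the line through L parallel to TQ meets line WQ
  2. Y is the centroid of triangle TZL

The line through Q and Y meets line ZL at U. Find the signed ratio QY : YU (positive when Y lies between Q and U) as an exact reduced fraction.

QY:YU = 2

Set L = (0, 0), Q = (1, 0), T = (0, 1), W = (2, 4); any affine frame gives the same invariant.
1. Z is where the line through L parallel to TQ meets line WQ ⇒ Z = (4/5, -4/5)
2. Y is the centroid of triangle TZL ⇒ Y = (4/15, 1/15)
line QY meets ZL at U = (-1/10, 1/10)
Y = Q + t·(U−Q) with t = 2/3, so QY:YU = 2/3:1/3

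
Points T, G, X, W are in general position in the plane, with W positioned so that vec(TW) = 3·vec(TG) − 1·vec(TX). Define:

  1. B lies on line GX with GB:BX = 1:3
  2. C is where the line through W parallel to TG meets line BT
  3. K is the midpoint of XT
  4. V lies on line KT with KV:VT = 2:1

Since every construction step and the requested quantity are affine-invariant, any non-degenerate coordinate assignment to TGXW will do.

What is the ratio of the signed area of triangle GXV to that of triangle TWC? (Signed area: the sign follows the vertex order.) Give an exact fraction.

[GXV]:[TWC] = -5/36

Assign T = (0, 0), G = (1, 0), X = (0, 1), W = (3, -1) — the answer is frame-independent, so this choice is without loss of generality.
1. B lies on line GX with GB:BX = 1:3 ⇒ B = (3/4, 1/4)
2. C is where the line through W parallel to TG meets line BT ⇒ C = (-3, -1)
3. K is the midpoint of XT ⇒ K = (0, 1/2)
4. V lies on line KT with KV:VT = 2:1 ⇒ V = (0, 1/6)
2·[GXV] = 5/6, 2·[TWC] = -6
[GXV]:[TWC] = 5/6:-6 = -5/36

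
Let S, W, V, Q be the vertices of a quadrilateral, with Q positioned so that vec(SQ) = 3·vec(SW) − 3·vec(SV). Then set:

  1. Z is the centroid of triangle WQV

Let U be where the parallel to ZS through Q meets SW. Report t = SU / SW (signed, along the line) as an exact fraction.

t = -3

Set S = (0, 0), W = (1, 0), V = (0, 1), Q = (3, -3); any affine frame gives the same invariant.
1. Z is the centroid of triangle WQV ⇒ Z = (4/3, -2/3)
through Q parallel to ZS: direction (-4/3, 2/3); meets SW at U = (-3, 0)
U = S + t·(W−S) with t = -3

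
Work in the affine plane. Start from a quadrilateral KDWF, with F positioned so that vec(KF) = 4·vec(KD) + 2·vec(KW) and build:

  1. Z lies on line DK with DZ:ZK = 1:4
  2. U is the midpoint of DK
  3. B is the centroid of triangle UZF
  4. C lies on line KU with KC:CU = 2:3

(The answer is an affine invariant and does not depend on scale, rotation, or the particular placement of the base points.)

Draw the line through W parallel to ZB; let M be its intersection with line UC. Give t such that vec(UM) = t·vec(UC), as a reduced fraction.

Assign K = (0, 0), D = (1, 0), W = (0, 1), F = (4, 2) — the answer is frame-independent, so this choice is without loss of generality.
1. Z lies on line DK with DZ:ZK = 1:4 ⇒ Z = (4/5, 0)
2. U is the midpoint of DK ⇒ U = (1/2, 0)
3. B is the centroid of triangle UZF ⇒ B = (53/30, 2/3)
4. C lies on line KU with KC:CU = 2:3 ⇒ C = (1/5, 0)
through W parallel to ZB: direction (29/30, 2/3); meets UC at M = (-29/20, 0)
M = U + t·(C−U) with t = 13/2

t = 13/2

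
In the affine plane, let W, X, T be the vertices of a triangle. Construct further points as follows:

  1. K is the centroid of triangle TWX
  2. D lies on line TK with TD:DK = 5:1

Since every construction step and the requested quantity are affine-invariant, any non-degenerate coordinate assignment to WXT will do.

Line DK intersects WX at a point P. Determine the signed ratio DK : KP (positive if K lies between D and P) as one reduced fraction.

DK:KP = 1/3

Assign W = (0, 0), X = (1, 0), T = (0, 1) — the answer is frame-independent, so this choice is without loss of generality.
1. K is the centroid of triangle TWX ⇒ K = (1/3, 1/3)
2. D lies on line TK with TD:DK = 5:1 ⇒ D = (5/18, 4/9)
line DK meets WX at P = (1/2, 0)
K = D + t·(P−D) with t = 1/4, so DK:KP = 1/4:3/4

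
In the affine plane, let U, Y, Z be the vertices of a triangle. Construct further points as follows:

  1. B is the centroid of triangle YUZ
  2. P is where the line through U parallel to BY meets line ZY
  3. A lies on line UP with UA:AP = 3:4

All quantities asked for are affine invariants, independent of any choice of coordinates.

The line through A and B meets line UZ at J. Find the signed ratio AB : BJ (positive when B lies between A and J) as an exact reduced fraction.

Work in coordinates with U = (0, 0), Y = (1, 0), Z = (0, 1).
1. B is the centroid of triangle YUZ ⇒ B = (1/3, 1/3)
2. P is where the line through U parallel to BY meets line ZY ⇒ P = (2, -1)
3. A lies on line UP with UA:AP = 3:4 ⇒ A = (6/7, -3/7)
line AB meets UZ at J = (0, 9/11)
B = A + t·(J−A) with t = 11/18, so AB:BJ = 11/18:7/18

AB:BJ = 11/7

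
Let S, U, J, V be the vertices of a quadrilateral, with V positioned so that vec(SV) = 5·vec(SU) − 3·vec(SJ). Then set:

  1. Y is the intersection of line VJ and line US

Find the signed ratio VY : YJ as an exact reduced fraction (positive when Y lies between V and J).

VY:YJ = 3

Assign S = (0, 0), U = (1, 0), J = (0, 1), V = (5, -3) — the answer is frame-independent, so this choice is without loss of generality.
1. Y is the intersection of line VJ and line US ⇒ Y = (5/4, 0)
Y = V + t·(J−V) with t = 3/4, so VY:YJ = t:(1−t) = 3/4:1/4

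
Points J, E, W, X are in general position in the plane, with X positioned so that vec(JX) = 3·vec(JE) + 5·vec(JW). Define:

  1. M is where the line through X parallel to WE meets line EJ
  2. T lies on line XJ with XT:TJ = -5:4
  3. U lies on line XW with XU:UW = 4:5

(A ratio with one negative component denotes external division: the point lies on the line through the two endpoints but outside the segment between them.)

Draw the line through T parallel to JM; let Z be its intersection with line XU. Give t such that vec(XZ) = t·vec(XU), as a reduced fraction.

t = 225/16

Set J = (0, 0), E = (1, 0), W = (0, 1), X = (3, 5); any affine frame gives the same invariant.
1. M is where the line through X parallel to WE meets line EJ ⇒ M = (8, 0)
2. T lies on line XJ with XT:TJ = -5:4 ⇒ T = (-12, -20)
3. U lies on line XW with XU:UW = 4:5 ⇒ U = (5/3, 29/9)
through T parallel to JM: direction (8, 0); meets XU at Z = (-63/4, -20)
Z = X + t·(U−X) with t = 225/16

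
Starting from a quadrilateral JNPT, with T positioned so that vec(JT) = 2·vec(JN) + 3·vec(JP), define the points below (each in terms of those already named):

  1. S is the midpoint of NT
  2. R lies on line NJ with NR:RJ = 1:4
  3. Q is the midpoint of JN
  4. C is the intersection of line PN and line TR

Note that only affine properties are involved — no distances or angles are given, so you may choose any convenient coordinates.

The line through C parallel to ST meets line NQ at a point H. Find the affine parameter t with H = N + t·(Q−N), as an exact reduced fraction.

Work in coordinates with J = (0, 0), N = (1, 0), P = (0, 1), T = (2, 3).
1. S is the midpoint of NT ⇒ S = (3/2, 3/2)
2. R lies on line NJ with NR:RJ = 1:4 ⇒ R = (4/5, 0)
3. Q is the midpoint of JN ⇒ Q = (1/2, 0)
4. C is the intersection of line PN and line TR ⇒ C = (6/7, 1/7)
through C parallel to ST: direction (1/2, 3/2); meets NQ at H = (17/21, 0)
H = N + t·(Q−N) with t = 8/21

t = 8/21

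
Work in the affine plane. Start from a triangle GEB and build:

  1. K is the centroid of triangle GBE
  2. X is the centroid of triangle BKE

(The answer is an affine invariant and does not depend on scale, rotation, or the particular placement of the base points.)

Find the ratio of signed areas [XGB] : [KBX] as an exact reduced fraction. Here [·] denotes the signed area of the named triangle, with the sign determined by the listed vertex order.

[XGB]:[KBX] = 4

Assign G = (0, 0), E = (1, 0), B = (0, 1) — the answer is frame-independent, so this choice is without loss of generality.
1. K is the centroid of triangle GBE ⇒ K = (1/3, 1/3)
2. X is the centroid of triangle BKE ⇒ X = (4/9, 4/9)
2·[XGB] = -4/9, 2·[KBX] = -1/9
[XGB]:[KBX] = -4/9:-1/9 = 4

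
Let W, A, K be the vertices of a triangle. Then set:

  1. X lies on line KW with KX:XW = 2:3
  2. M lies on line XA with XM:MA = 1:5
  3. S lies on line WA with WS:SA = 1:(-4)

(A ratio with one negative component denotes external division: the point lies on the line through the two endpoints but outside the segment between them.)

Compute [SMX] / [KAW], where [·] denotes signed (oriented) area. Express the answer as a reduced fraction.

[SMX]:[KAW] = -2/15

Work in coordinates with W = (0, 0), A = (1, 0), K = (0, 1).
1. X lies on line KW with KX:XW = 2:3 ⇒ X = (0, 3/5)
2. M lies on line XA with XM:MA = 1:5 ⇒ M = (1/6, 1/2)
3. S lies on line WA with WS:SA = 1:(-4) ⇒ S = (-1/3, 0)
2·[SMX] = 2/15, 2·[KAW] = -1
[SMX]:[KAW] = 2/15:-1 = -2/15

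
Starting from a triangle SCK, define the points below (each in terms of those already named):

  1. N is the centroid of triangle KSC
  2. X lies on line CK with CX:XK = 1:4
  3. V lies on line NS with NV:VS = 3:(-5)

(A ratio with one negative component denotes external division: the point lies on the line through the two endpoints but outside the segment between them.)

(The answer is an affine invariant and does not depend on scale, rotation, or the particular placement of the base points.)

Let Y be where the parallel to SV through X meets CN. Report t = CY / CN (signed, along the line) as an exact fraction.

t = 2/5

Assign S = (0, 0), C = (1, 0), K = (0, 1) — the answer is frame-independent, so this choice is without loss of generality.
1. N is the centroid of triangle KSC ⇒ N = (1/3, 1/3)
2. X lies on line CK with CX:XK = 1:4 ⇒ X = (4/5, 1/5)
3. V lies on line NS with NV:VS = 3:(-5) ⇒ V = (5/6, 5/6)
through X parallel to SV: direction (5/6, 5/6); meets CN at Y = (11/15, 2/15)
Y = C + t·(N−C) with t = 2/5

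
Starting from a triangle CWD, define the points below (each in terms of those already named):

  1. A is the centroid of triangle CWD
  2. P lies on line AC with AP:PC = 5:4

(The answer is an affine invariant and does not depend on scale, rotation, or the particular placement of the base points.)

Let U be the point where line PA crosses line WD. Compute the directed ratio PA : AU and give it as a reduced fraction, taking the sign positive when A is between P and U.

PA:AU = 10/9

Assign C = (0, 0), W = (1, 0), D = (0, 1) — the answer is frame-independent, so this choice is without loss of generality.
1. A is the centroid of triangle CWD ⇒ A = (1/3, 1/3)
2. P lies on line AC with AP:PC = 5:4 ⇒ P = (4/27, 4/27)
line PA meets WD at U = (1/2, 1/2)
A = P + t·(U−P) with t = 10/19, so PA:AU = 10/19:9/19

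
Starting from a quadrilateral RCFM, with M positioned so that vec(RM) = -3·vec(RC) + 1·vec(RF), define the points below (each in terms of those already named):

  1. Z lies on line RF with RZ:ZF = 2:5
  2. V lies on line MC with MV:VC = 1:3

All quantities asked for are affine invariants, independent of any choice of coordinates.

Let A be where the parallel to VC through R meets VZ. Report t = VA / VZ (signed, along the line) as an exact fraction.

t = -7

Work in coordinates with R = (0, 0), C = (1, 0), F = (0, 1), M = (-3, 1).
1. Z lies on line RF with RZ:ZF = 2:5 ⇒ Z = (0, 2/7)
2. V lies on line MC with MV:VC = 1:3 ⇒ V = (-2, 3/4)
through R parallel to VC: direction (3, -3/4); meets VZ at A = (-16, 4)
A = V + t·(Z−V) with t = -7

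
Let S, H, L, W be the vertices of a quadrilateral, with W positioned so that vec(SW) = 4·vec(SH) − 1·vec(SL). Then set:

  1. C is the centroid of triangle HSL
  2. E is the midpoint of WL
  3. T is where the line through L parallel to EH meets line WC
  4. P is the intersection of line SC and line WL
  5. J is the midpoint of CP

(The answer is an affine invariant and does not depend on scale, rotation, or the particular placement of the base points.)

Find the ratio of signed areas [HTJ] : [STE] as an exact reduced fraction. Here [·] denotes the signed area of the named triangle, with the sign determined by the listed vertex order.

[HTJ]:[STE] = 3/8

Choose coordinates S = (0, 0), H = (1, 0), L = (0, 1), W = (4, -1).
1. C is the centroid of triangle HSL ⇒ C = (1/3, 1/3)
2. E is the midpoint of WL ⇒ E = (2, 0)
3. T is where the line through L parallel to EH meets line WC ⇒ T = (-3/2, 1)
4. P is the intersection of line SC and line WL ⇒ P = (2/3, 2/3)
5. J is the midpoint of CP ⇒ J = (1/2, 1/2)
2·[HTJ] = -3/4, 2·[STE] = -2
[HTJ]:[STE] = -3/4:-2 = 3/8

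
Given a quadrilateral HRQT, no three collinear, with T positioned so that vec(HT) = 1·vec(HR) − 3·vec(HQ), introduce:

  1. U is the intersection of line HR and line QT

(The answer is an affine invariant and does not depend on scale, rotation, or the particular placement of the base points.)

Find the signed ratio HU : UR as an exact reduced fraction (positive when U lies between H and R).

HU:UR = 1/3

Work in coordinates with H = (0, 0), R = (1, 0), Q = (0, 1), T = (1, -3).
1. U is the intersection of line HR and line QT ⇒ U = (1/4, 0)
U = H + t·(R−H) with t = 1/4, so HU:UR = t:(1−t) = 1/4:3/4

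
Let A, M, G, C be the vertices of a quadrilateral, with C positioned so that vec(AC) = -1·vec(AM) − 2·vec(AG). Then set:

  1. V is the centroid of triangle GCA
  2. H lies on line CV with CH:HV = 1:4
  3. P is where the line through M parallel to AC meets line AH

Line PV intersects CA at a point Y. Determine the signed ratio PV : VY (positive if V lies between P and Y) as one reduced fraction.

Set A = (0, 0), M = (1, 0), G = (0, 1), C = (-1, -2); any affine frame gives the same invariant.
1. V is the centroid of triangle GCA ⇒ V = (-1/3, -1/3)
2. H lies on line CV with CH:HV = 1:4 ⇒ H = (-13/15, -5/3)
3. P is where the line through M parallel to AC meets line AH ⇒ P = (26, 50)
line PV meets CA at Y = (24/7, 48/7)
V = P + t·(Y−P) with t = 7/6, so PV:VY = 7/6:-1/6

PV:VY = -7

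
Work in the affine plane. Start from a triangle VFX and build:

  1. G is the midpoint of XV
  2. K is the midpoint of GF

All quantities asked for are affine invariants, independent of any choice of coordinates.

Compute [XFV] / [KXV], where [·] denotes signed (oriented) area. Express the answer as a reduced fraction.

[XFV]:[KXV] = -2

Work in coordinates with V = (0, 0), F = (1, 0), X = (0, 1).
1. G is the midpoint of XV ⇒ G = (0, 1/2)
2. K is the midpoint of GF ⇒ K = (1/2, 1/4)
2·[XFV] = -1, 2·[KXV] = 1/2
[XFV]:[KXV] = -1:1/2 = -2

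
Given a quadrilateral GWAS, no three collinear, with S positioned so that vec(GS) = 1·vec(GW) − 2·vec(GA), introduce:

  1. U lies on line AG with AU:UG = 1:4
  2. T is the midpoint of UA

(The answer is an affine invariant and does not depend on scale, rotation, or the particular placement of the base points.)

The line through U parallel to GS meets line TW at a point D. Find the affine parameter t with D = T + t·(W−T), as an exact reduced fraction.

Choose coordinates G = (0, 0), W = (1, 0), A = (0, 1), S = (1, -2).
1. U lies on line AG with AU:UG = 1:4 ⇒ U = (0, 4/5)
2. T is the midpoint of UA ⇒ T = (0, 9/10)
through U parallel to GS: direction (1, -2); meets TW at D = (-1/11, 54/55)
D = T + t·(W−T) with t = -1/11

t = -1/11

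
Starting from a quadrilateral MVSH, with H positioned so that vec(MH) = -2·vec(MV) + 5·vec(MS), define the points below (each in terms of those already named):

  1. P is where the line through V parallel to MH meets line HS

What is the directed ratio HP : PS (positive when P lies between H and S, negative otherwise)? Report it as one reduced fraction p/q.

Work in coordinates with M = (0, 0), V = (1, 0), S = (0, 1), H = (-2, 5).
1. P is where the line through V parallel to MH meets line HS ⇒ P = (3, -5)
P = H + t·(S−H) with t = 5/2, so HP:PS = t:(1−t) = 5/2:-3/2

HP:PS = -5/3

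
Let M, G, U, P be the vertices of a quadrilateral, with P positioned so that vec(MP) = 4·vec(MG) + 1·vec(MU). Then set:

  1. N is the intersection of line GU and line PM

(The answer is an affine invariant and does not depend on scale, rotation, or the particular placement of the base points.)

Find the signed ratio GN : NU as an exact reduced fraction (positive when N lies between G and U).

GN:NU = 1/4

Work in coordinates with M = (0, 0), G = (1, 0), U = (0, 1), P = (4, 1).
1. N is the intersection of line GU and line PM ⇒ N = (4/5, 1/5)
N = G + t·(U−G) with t = 1/5, so GN:NU = t:(1−t) = 1/5:4/5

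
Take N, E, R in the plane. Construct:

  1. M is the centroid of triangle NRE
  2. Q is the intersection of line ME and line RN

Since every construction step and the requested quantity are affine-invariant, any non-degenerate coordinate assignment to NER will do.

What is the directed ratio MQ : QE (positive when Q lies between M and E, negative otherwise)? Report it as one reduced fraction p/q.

Work in coordinates with N = (0, 0), E = (1, 0), R = (0, 1).
1. M is the centroid of triangle NRE ⇒ M = (1/3, 1/3)
2. Q is the intersection of line ME and line RN ⇒ Q = (0, 1/2)
Q = M + t·(E−M) with t = -1/2, so MQ:QE = t:(1−t) = -1/2:3/2

MQ:QE = -1/3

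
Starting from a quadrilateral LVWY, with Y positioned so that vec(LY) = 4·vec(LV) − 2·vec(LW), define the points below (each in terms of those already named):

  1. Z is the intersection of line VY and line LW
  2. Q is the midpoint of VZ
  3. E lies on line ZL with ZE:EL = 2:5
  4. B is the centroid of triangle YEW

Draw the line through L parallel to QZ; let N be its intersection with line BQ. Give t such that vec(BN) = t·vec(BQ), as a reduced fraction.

t = 15

Set L = (0, 0), V = (1, 0), W = (0, 1), Y = (4, -2); any affine frame gives the same invariant.
1. Z is the intersection of line VY and line LW ⇒ Z = (0, 2/3)
2. Q is the midpoint of VZ ⇒ Q = (1/2, 1/3)
3. E lies on line ZL with ZE:EL = 2:5 ⇒ E = (0, 10/21)
4. B is the centroid of triangle YEW ⇒ B = (4/3, -11/63)
through L parallel to QZ: direction (-1/2, 1/3); meets BQ at N = (-67/6, 67/9)
N = B + t·(Q−B) with t = 15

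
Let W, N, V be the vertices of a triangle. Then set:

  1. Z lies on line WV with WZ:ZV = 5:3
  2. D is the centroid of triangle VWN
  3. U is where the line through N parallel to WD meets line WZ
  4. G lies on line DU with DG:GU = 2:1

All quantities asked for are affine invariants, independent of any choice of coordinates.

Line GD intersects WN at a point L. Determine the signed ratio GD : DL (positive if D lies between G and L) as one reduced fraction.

GD:DL = -8/3

Work in coordinates with W = (0, 0), N = (1, 0), V = (0, 1).
1. Z lies on line WV with WZ:ZV = 5:3 ⇒ Z = (0, 5/8)
2. D is the centroid of triangle VWN ⇒ D = (1/3, 1/3)
3. U is where the line through N parallel to WD meets line WZ ⇒ U = (0, -1)
4. G lies on line DU with DG:GU = 2:1 ⇒ G = (1/9, -5/9)
line GD meets WN at L = (1/4, 0)
D = G + t·(L−G) with t = 8/5, so GD:DL = 8/5:-3/5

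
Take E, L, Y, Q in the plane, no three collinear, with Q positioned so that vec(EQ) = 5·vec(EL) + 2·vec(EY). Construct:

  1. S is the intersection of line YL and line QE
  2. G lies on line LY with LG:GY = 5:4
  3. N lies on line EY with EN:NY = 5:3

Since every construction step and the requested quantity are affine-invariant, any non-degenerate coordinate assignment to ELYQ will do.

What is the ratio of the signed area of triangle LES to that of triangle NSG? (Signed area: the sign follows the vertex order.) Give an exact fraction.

Assign E = (0, 0), L = (1, 0), Y = (0, 1), Q = (5, 2) — the answer is frame-independent, so this choice is without loss of generality.
1. S is the intersection of line YL and line QE ⇒ S = (5/7, 2/7)
2. G lies on line LY with LG:GY = 5:4 ⇒ G = (4/9, 5/9)
3. N lies on line EY with EN:NY = 5:3 ⇒ N = (0, 5/8)
2·[LES] = -2/7, 2·[NSG] = 17/168
[LES]:[NSG] = -2/7:17/168 = -48/17

[LES]:[NSG] = -48/17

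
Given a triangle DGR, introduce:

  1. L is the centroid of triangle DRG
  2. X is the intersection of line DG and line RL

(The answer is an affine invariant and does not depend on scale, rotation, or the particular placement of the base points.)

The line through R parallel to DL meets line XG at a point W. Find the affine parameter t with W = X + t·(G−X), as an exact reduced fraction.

t = -3

Set D = (0, 0), G = (1, 0), R = (0, 1); any affine frame gives the same invariant.
1. L is the centroid of triangle DRG ⇒ L = (1/3, 1/3)
2. X is the intersection of line DG and line RL ⇒ X = (1/2, 0)
through R parallel to DL: direction (1/3, 1/3); meets XG at W = (-1, 0)
W = X + t·(G−X) with t = -3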